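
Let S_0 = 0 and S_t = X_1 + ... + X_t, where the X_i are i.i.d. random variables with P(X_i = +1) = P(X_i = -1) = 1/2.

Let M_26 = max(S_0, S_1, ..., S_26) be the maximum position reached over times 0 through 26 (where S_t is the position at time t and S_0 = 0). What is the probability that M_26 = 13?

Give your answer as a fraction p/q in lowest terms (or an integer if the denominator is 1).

Answer: 115115/33554432

Derivation:
Let M_26 = max(S_0,...,S_26). Use the reflection principle: for j ≥ 1, #{paths with M_26 ≥ j} = #{S_26 ≥ j} + #{S_26 ≥ j+1}.
By reflection, #{M_26 ≥ 13} = #{S_26 ≥ 13} + #{S_26 ≥ 14} = 313912 + 313912 = 627824.
#{M_26 ≥ 14} = #{S_26 ≥ 14} + #{S_26 ≥ 15} = 313912 + 83682 = 397594.
#{M_26 = 13} = 627824 - 397594 = 230230.
P(M_26 = 13) = 230230/67108864 = 115115/33554432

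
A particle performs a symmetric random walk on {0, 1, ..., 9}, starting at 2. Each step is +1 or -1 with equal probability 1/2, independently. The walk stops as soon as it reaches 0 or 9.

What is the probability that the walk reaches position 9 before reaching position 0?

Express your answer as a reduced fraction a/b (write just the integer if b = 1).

Answer: 2/9

Derivation:
Symmetric walk (p = 1/2): the harmonic-function argument gives P(hit 9 before 0 | start at 2) = a/N.
P = 2/9 = 2/9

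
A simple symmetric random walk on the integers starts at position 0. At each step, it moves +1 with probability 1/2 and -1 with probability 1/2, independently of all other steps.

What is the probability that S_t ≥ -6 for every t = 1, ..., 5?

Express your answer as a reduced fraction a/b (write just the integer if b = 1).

Let f(t,s) = #length-t paths at position s with S_1..S_t all ≥ -6.
f(t,s) = f(t-1,s-1) + f(t-1,s+1) for s ≥ -6; f(t,s) = 0 for s < -6.
t=0: f(0,0)=1
t=1: f(1,-1)=1 f(1,1)=1
t=2: f(2,-2)=1 f(2,0)=2 f(2,2)=1
t=3: f(3,-3)=1 f(3,-1)=3 f(3,1)=3 f(3,3)=1
t=4: f(4,-4)=1 f(4,-2)=4 f(4,0)=6 f(4,2)=4 f(4,4)=1
t=5: f(5,-5)=1 f(5,-3)=5 f(5,-1)=10 f(5,1)=10 f(5,3)=5 f(5,5)=1
Σ_s f(5,s) = 32
P = 32/32 = 1

Answer: 1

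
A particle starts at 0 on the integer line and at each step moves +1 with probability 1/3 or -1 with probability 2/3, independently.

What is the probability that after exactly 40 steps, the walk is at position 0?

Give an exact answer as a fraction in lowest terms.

To be at 0 after 40 steps: need exactly 20 steps of +1 and 20 of -1.
Number of such sequences: C(40,20) = 137846528820
Each has probability (1/3)^20 · (2/3)^20 = 1048576/12157665459056928801
P = 137846528820 · 1048576/12157665459056928801 = 16060284644884480/1350851717672992089

Answer: 16060284644884480/1350851717672992089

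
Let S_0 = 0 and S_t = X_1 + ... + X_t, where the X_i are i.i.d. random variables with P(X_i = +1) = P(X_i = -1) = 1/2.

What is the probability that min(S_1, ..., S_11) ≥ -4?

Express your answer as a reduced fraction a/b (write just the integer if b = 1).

Answer: 1749/2048

Derivation:
Let f(t,s) = #length-t paths at position s with S_1..S_t all ≥ -4.
f(t,s) = f(t-1,s-1) + f(t-1,s+1) for s ≥ -4; f(t,s) = 0 for s < -4.
t=0: f(0,0)=1
t=1: f(1,-1)=1 f(1,1)=1
t=2: f(2,-2)=1 f(2,0)=2 f(2,2)=1
t=3: f(3,-3)=1 f(3,-1)=3 f(3,1)=3 f(3,3)=1
t=4: f(4,-4)=1 f(4,-2)=4 f(4,0)=6 f(4,2)=4 f(4,4)=1
t=5: f(5,-3)=5 f(5,-1)=10 f(5,1)=10 f(5,3)=5 f(5,5)=1
t=6: f(6,-4)=5 f(6,-2)=15 f(6,0)=20 f(6,2)=15 f(6,4)=6 f(6,6)=1
t=7: f(7,-3)=20 f(7,-1)=35 f(7,1)=35 f(7,3)=21 f(7,5)=7 f(7,7)=1
t=8: f(8,-4)=20 f(8,-2)=55 f(8,0)=70 f(8,2)=56 f(8,4)=28 f(8,6)=8 f(8,8)=1
t=9: f(9,-3)=75 f(9,-1)=125 f(9,1)=126 f(9,3)=84 f(9,5)=36 f(9,7)=9 f(9,9)=1
t=10: f(10,-4)=75 f(10,-2)=200 f(10,0)=251 f(10,2)=210 f(10,4)=120 f(10,6)=45 f(10,8)=10 f(10,10)=1
t=11: f(11,-3)=275 f(11,-1)=451 f(11,1)=461 f(11,3)=330 f(11,5)=165 f(11,7)=55 f(11,9)=11 f(11,11)=1
Σ_s f(11,s) = 1749
P = 1749/2048 = 1749/2048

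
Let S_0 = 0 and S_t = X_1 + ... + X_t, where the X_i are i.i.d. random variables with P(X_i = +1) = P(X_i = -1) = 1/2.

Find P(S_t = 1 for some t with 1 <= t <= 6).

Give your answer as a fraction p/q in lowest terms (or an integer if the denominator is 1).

Answer: 11/16

Derivation:
Count via complement. Let g(t,s) = #length-t paths at position s with S_1..S_t all ≠ 1.
g(t,s) = g(t-1,s-1) + g(t-1,s+1) for s ≠ 1; g(t,1) = 0.
t=0: g(0,0)=1
t=1: g(1,-1)=1
t=2: g(2,-2)=1 g(2,0)=1
t=3: g(3,-3)=1 g(3,-1)=2
t=4: g(4,-4)=1 g(4,-2)=3 g(4,0)=2
t=5: g(5,-5)=1 g(5,-3)=4 g(5,-1)=5
t=6: g(6,-6)=1 g(6,-4)=5 g(6,-2)=9 g(6,0)=5
Paths never hitting 1: Σ_s g(6,s) = 20
Paths hitting 1: 2^6 - 20 = 44
P = 44/64 = 11/16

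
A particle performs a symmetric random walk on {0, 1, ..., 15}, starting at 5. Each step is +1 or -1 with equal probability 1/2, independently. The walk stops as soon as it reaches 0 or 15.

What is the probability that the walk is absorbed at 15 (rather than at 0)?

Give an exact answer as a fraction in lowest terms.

Symmetric walk (p = 1/2): the harmonic-function argument gives P(hit 15 before 0 | start at 5) = a/N.
P = 5/15 = 1/3

Answer: 1/3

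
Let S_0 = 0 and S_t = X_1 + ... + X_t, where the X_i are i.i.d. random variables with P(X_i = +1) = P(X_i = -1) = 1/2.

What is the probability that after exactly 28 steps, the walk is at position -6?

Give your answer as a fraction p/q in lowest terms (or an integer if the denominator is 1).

Answer: 5368545/67108864

Derivation:
To reach position -6 after 28 steps: need 11 steps of +1 and 17 of -1.
Favorable paths: C(28,11) = 21474180
Total paths: 2^28 = 268435456
P = 21474180/268435456 = 5368545/67108864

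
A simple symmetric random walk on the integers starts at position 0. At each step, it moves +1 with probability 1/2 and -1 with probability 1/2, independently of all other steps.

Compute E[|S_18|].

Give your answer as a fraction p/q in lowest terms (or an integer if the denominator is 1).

Answer: 109395/32768

Derivation:
S_18 takes values m ≡ 0 (mod 2) with |m| ≤ 18; P(S_18=m) = C(18,(18+m)/2)/2^18.
Total paths: 2^18 = 262144
Distribution: P(S=-18)=1/262144, P(S=-16)=18/262144, P(S=-14)=153/262144, P(S=-12)=816/262144, P(S=-10)=3060/262144, P(S=-8)=8568/262144, P(S=-6)=18564/262144, P(S=-4)=31824/262144, P(S=-2)=43758/262144, P(S=0)=48620/262144, P(S=2)=43758/262144, P(S=4)=31824/262144, P(S=6)=18564/262144, P(S=8)=8568/262144, P(S=10)=3060/262144, P(S=12)=816/262144, P(S=14)=153/262144, P(S=16)=18/262144, P(S=18)=1/262144
E[|S_18|] = Σ_m |m|·P(S_18=m) = 875160/262144 = 109395/32768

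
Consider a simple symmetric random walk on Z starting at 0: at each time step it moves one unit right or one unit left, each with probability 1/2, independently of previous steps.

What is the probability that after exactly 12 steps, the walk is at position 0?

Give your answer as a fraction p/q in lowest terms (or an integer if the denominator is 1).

To return to 0 after 12 steps: need exactly 6 steps of +1 and 6 of -1.
Favorable paths: C(12,6) = 924
Total paths: 2^12 = 4096
P = 924/4096 = 231/1024

Answer: 231/1024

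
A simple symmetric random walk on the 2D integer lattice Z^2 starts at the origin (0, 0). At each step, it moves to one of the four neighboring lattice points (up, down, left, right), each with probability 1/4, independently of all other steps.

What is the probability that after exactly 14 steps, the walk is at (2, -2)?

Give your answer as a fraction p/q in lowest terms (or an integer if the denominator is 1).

Answer: 429429/16777216

Derivation:
Let h be the number of horizontal steps (so 14-h are vertical). To end at (2,-2) need (h+2)/2 right-steps and ((14-h)-2)/2 up-steps.
Sum over h with 2 ≤ h ≤ 12, h ≡ 0 (mod 2), 14-h ≡ 0 (mod 2):
h=2: C(14,2)·C(2,2)·C(12,5) = 91·1·792 = 72072
h=4: C(14,4)·C(4,3)·C(10,4) = 1001·4·210 = 840840
h=6: C(14,6)·C(6,4)·C(8,3) = 3003·15·56 = 2522520
h=8: C(14,8)·C(8,5)·C(6,2) = 3003·56·15 = 2522520
h=10: C(14,10)·C(10,6)·C(4,1) = 1001·210·4 = 840840
h=12: C(14,12)·C(12,7)·C(2,0) = 91·792·1 = 72072
Total favorable: 6870864
Total paths: 4^14 = 268435456
P = 6870864/268435456 = 429429/16777216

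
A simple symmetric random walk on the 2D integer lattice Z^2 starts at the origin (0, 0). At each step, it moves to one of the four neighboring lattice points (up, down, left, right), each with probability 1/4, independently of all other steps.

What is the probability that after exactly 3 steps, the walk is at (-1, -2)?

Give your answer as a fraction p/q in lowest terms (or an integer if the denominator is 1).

Answer: 3/64

Derivation:
Let h be the number of horizontal steps (so 3-h are vertical). To end at (-1,-2) need (h-1)/2 right-steps and ((3-h)-2)/2 up-steps.
Sum over h with 1 ≤ h ≤ 1, h ≡ 1 (mod 2), 3-h ≡ 0 (mod 2):
h=1: C(3,1)·C(1,0)·C(2,0) = 3·1·1 = 3
Total favorable: 3
Total paths: 4^3 = 64
P = 3/64 = 3/64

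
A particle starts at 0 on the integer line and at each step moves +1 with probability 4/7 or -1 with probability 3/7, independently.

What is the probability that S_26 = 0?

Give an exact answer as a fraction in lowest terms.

Answer: 158970504552225177600/1341068619663964900807

Derivation:
To be at 0 after 26 steps: need exactly 13 steps of +1 and 13 of -1.
Number of such sequences: C(26,13) = 10400600
Each has probability (4/7)^13 · (3/7)^13 = 106993205379072/9387480337647754305649
P = 10400600 · 106993205379072/9387480337647754305649 = 158970504552225177600/1341068619663964900807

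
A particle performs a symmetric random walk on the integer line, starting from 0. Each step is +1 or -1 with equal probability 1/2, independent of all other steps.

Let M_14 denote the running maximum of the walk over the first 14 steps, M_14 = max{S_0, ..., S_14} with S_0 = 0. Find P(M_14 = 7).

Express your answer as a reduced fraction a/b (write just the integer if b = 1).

Answer: 91/4096

Derivation:
Let M_14 = max(S_0,...,S_14). Use the reflection principle: for j ≥ 1, #{paths with M_14 ≥ j} = #{S_14 ≥ j} + #{S_14 ≥ j+1}.
By reflection, #{M_14 ≥ 7} = #{S_14 ≥ 7} + #{S_14 ≥ 8} = 470 + 470 = 940.
#{M_14 ≥ 8} = #{S_14 ≥ 8} + #{S_14 ≥ 9} = 470 + 106 = 576.
#{M_14 = 7} = 940 - 576 = 364.
P(M_14 = 7) = 364/16384 = 91/4096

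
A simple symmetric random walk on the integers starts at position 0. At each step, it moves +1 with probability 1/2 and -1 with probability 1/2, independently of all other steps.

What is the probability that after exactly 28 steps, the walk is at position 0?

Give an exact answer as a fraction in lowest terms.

To return to 0 after 28 steps: need exactly 14 steps of +1 and 14 of -1.
Favorable paths: C(28,14) = 40116600
Total paths: 2^28 = 268435456
P = 40116600/268435456 = 5014575/33554432

Answer: 5014575/33554432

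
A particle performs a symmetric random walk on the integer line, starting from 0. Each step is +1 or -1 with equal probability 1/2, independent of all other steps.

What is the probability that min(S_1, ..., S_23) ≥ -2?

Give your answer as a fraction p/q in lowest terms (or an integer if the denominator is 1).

Answer: 1924111/4194304

Derivation:
Let f(t,s) = #length-t paths at position s with S_1..S_t all ≥ -2.
f(t,s) = f(t-1,s-1) + f(t-1,s+1) for s ≥ -2; f(t,s) = 0 for s < -2.
t=0: f(0,0)=1
t=1: f(1,-1)=1 f(1,1)=1
t=2: f(2,-2)=1 f(2,0)=2 f(2,2)=1
t=3: f(3,-1)=3 f(3,1)=3 f(3,3)=1
t=4: f(4,-2)=3 f(4,0)=6 f(4,2)=4 f(4,4)=1
t=5: f(5,-1)=9 f(5,1)=10 f(5,3)=5 f(5,5)=1
t=6: f(6,-2)=9 f(6,0)=19 f(6,2)=15 f(6,4)=6 f(6,6)=1
t=7: f(7,-1)=28 f(7,1)=34 f(7,3)=21 f(7,5)=7 f(7,7)=1
t=8: f(8,-2)=28 f(8,0)=62 f(8,2)=55 f(8,4)=28 f(8,6)=8 f(8,8)=1
t=9: f(9,-1)=90 f(9,1)=117 f(9,3)=83 f(9,5)=36 f(9,7)=9 f(9,9)=1
t=10: f(10,-2)=90 f(10,0)=207 f(10,2)=200 f(10,4)=119 f(10,6)=45 f(10,8)=10 f(10,10)=1
t=11: f(11,-1)=297 f(11,1)=407 f(11,3)=319 f(11,5)=164 f(11,7)=55 f(11,9)=11 f(11,11)=1
t=12: f(12,-2)=297 f(12,0)=704 f(12,2)=726 f(12,4)=483 f(12,6)=219 f(12,8)=66 f(12,10)=12 f(12,12)=1
t=13: f(13,-1)=1001 f(13,1)=1430 f(13,3)=1209 f(13,5)=702 f(13,7)=285 f(13,9)=78 f(13,11)=13 f(13,13)=1
t=14: f(14,-2)=1001 f(14,0)=2431 f(14,2)=2639 f(14,4)=1911 f(14,6)=987 f(14,8)=363 f(14,10)=91 f(14,12)=14 f(14,14)=1
t=15: f(15,-1)=3432 f(15,1)=5070 f(15,3)=4550 f(15,5)=2898 f(15,7)=1350 f(15,9)=454 f(15,11)=105 f(15,13)=15 f(15,15)=1
t=16: f(16,-2)=3432 f(16,0)=8502 f(16,2)=9620 f(16,4)=7448 f(16,6)=4248 f(16,8)=1804 f(16,10)=559 f(16,12)=120 f(16,14)=16 f(16,16)=1
t=17: f(17,-1)=11934 f(17,1)=18122 f(17,3)=17068 f(17,5)=11696 f(17,7)=6052 f(17,9)=2363 f(17,11)=679 f(17,13)=136 f(17,15)=17 f(17,17)=1
t=18: f(18,-2)=11934 f(18,0)=30056 f(18,2)=35190 f(18,4)=28764 f(18,6)=17748 f(18,8)=8415 f(18,10)=3042 f(18,12)=815 f(18,14)=153 f(18,16)=18 f(18,18)=1
t=19: f(19,-1)=41990 f(19,1)=65246 f(19,3)=63954 f(19,5)=46512 f(19,7)=26163 f(19,9)=11457 f(19,11)=3857 f(19,13)=968 f(19,15)=171 f(19,17)=19 f(19,19)=1
t=20: f(20,-2)=41990 f(20,0)=107236 f(20,2)=129200 f(20,4)=110466 f(20,6)=72675 f(20,8)=37620 f(20,10)=15314 f(20,12)=4825 f(20,14)=1139 f(20,16)=190 f(20,18)=20 f(20,20)=1
t=21: f(21,-1)=149226 f(21,1)=236436 f(21,3)=239666 f(21,5)=183141 f(21,7)=110295 f(21,9)=52934 f(21,11)=20139 f(21,13)=5964 f(21,15)=1329 f(21,17)=210 f(21,19)=21 f(21,21)=1
t=22: f(22,-2)=149226 f(22,0)=385662 f(22,2)=476102 f(22,4)=422807 f(22,6)=293436 f(22,8)=163229 f(22,10)=73073 f(22,12)=26103 f(22,14)=7293 f(22,16)=1539 f(22,18)=231 f(22,20)=22 f(22,22)=1
t=23: f(23,-1)=534888 f(23,1)=861764 f(23,3)=898909 f(23,5)=716243 f(23,7)=456665 f(23,9)=236302 f(23,11)=99176 f(23,13)=33396 f(23,15)=8832 f(23,17)=1770 f(23,19)=253 f(23,21)=23 f(23,23)=1
Σ_s f(23,s) = 3848222
P = 3848222/8388608 = 1924111/4194304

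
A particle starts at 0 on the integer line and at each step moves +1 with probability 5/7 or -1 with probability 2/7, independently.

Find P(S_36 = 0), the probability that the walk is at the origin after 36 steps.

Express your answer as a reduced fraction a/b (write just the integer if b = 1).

To be at 0 after 36 steps: need exactly 18 steps of +1 and 18 of -1.
Number of such sequences: C(36,18) = 9075135300
Each has probability (5/7)^18 · (2/7)^18 = 1000000000000000000/2651730845859653471779023381601
P = 9075135300 · 1000000000000000000/2651730845859653471779023381601 = 1296447900000000000000000000/378818692265664781682717625943

Answer: 1296447900000000000000000000/378818692265664781682717625943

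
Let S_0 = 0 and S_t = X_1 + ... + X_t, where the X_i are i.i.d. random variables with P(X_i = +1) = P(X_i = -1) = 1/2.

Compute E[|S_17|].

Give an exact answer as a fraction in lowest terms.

S_17 takes values m ≡ 1 (mod 2) with |m| ≤ 17; P(S_17=m) = C(17,(17+m)/2)/2^17.
Total paths: 2^17 = 131072
Distribution: P(S=-17)=1/131072, P(S=-15)=17/131072, P(S=-13)=136/131072, P(S=-11)=680/131072, P(S=-9)=2380/131072, P(S=-7)=6188/131072, P(S=-5)=12376/131072, P(S=-3)=19448/131072, P(S=-1)=24310/131072, P(S=1)=24310/131072, P(S=3)=19448/131072, P(S=5)=12376/131072, P(S=7)=6188/131072, P(S=9)=2380/131072, P(S=11)=680/131072, P(S=13)=136/131072, P(S=15)=17/131072, P(S=17)=1/131072
E[|S_17|] = Σ_m |m|·P(S_17=m) = 437580/131072 = 109395/32768

Answer: 109395/32768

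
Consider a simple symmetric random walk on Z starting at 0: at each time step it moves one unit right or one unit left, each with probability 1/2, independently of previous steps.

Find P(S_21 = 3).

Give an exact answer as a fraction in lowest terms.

Answer: 146965/1048576

Derivation:
To reach position 3 after 21 steps: need 12 steps of +1 and 9 of -1.
Favorable paths: C(21,12) = 293930
Total paths: 2^21 = 2097152
P = 293930/2097152 = 146965/1048576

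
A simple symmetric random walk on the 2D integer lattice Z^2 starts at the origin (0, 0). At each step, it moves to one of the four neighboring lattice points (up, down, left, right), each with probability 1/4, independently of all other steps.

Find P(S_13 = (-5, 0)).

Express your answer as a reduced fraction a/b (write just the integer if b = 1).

Let h be the number of horizontal steps (so 13-h are vertical). To end at (-5,0) need (h-5)/2 right-steps and ((13-h)+0)/2 up-steps.
Sum over h with 5 ≤ h ≤ 13, h ≡ 1 (mod 2), 13-h ≡ 0 (mod 2):
h=5: C(13,5)·C(5,0)·C(8,4) = 1287·1·70 = 90090
h=7: C(13,7)·C(7,1)·C(6,3) = 1716·7·20 = 240240
h=9: C(13,9)·C(9,2)·C(4,2) = 715·36·6 = 154440
h=11: C(13,11)·C(11,3)·C(2,1) = 78·165·2 = 25740
h=13: C(13,13)·C(13,4)·C(0,0) = 1·715·1 = 715
Total favorable: 511225
Total paths: 4^13 = 67108864
P = 511225/67108864 = 511225/67108864

Answer: 511225/67108864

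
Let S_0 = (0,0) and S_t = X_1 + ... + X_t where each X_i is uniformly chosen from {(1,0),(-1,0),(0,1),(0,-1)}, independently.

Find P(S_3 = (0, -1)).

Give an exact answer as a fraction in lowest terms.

Answer: 9/64

Derivation:
Let h be the number of horizontal steps (so 3-h are vertical). To end at (0,-1) need (h+0)/2 right-steps and ((3-h)-1)/2 up-steps.
Sum over h with 0 ≤ h ≤ 2, h ≡ 0 (mod 2), 3-h ≡ 1 (mod 2):
h=0: C(3,0)·C(0,0)·C(3,1) = 1·1·3 = 3
h=2: C(3,2)·C(2,1)·C(1,0) = 3·2·1 = 6
Total favorable: 9
Total paths: 4^3 = 64
P = 9/64 = 9/64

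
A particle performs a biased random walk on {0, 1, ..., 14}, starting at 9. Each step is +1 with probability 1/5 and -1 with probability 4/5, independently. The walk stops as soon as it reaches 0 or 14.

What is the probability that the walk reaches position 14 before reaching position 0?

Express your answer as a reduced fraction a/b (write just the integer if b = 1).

Biased walk: p = 1/5, q = 4/5, r = q/p = 4
Gambler's ruin: P(hit 14 before 0 | start at 9) = (1 - r^a)/(1 - r^N)
r^9 = 262144; r^14 = 268435456
P = (1 - 262144) / (1 - 268435456) = -262143 / -268435455 = 87381/89478485

Answer: 87381/89478485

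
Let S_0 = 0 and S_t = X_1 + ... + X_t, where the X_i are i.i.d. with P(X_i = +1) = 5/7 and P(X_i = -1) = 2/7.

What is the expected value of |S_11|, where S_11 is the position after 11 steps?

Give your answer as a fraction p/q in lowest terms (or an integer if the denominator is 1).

S_11 takes values m ≡ 1 (mod 2) with |m| ≤ 11; P(S_11=m) = C(11,(11+m)/2) · (5/7)^((11+m)/2) · (2/7)^((11-m)/2).
Distribution: P(S=-11)=2048/1977326743, P(S=-9)=56320/1977326743, P(S=-7)=704000/1977326743, P(S=-5)=5280000/1977326743, P(S=-3)=26400000/1977326743, P(S=-1)=13200000/282475249, P(S=1)=33000000/282475249, P(S=3)=412500000/1977326743, P(S=5)=515625000/1977326743, P(S=7)=429687500/1977326743, P(S=9)=214843750/1977326743, P(S=11)=48828125/1977326743
E[|S_11|] = Σ_m |m|·P(S_11=m) = 198542817/40353607

Answer: 198542817/40353607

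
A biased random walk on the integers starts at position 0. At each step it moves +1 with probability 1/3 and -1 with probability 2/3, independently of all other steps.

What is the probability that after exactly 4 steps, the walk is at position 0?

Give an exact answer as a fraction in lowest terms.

Answer: 8/27

Derivation:
To be at 0 after 4 steps: need exactly 2 steps of +1 and 2 of -1.
Number of such sequences: C(4,2) = 6
Each has probability (1/3)^2 · (2/3)^2 = 4/81
P = 6 · 4/81 = 8/27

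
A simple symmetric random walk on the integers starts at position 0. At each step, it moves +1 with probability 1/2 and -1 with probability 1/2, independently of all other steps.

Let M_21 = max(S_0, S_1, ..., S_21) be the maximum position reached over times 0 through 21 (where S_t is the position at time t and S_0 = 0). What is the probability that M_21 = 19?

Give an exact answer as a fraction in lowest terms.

Answer: 21/2097152

Derivation:
Let M_21 = max(S_0,...,S_21). Use the reflection principle: for j ≥ 1, #{paths with M_21 ≥ j} = #{S_21 ≥ j} + #{S_21 ≥ j+1}.
By reflection, #{M_21 ≥ 19} = #{S_21 ≥ 19} + #{S_21 ≥ 20} = 22 + 1 = 23.
#{M_21 ≥ 20} = #{S_21 ≥ 20} + #{S_21 ≥ 21} = 1 + 1 = 2.
#{M_21 = 19} = 23 - 2 = 21.
P(M_21 = 19) = 21/2097152 = 21/2097152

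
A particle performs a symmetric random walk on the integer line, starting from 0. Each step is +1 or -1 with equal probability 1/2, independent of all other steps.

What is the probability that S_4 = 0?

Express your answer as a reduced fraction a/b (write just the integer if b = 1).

Answer: 3/8

Derivation:
To return to 0 after 4 steps: need exactly 2 steps of +1 and 2 of -1.
Favorable paths: C(4,2) = 6
Total paths: 2^4 = 16
P = 6/16 = 3/8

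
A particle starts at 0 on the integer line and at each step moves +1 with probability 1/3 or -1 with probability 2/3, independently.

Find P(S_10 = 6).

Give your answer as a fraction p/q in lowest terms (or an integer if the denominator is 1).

To reach position 6 after 10 steps: need 8 steps of +1 and 2 steps of -1.
Number of such sequences: C(10,8) = 45
Each has probability (1/3)^8 · (2/3)^2 = 4/59049
P = 45 · 4/59049 = 20/6561

Answer: 20/6561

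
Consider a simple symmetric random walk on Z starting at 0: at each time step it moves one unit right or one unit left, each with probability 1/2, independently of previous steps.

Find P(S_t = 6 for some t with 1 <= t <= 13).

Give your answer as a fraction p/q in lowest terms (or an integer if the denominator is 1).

Answer: 189/2048

Derivation:
Count via complement. Let g(t,s) = #length-t paths at position s with S_1..S_t all ≠ 6.
g(t,s) = g(t-1,s-1) + g(t-1,s+1) for s ≠ 6; g(t,6) = 0.
t=0: g(0,0)=1
t=1: g(1,-1)=1 g(1,1)=1
t=2: g(2,-2)=1 g(2,0)=2 g(2,2)=1
t=3: g(3,-3)=1 g(3,-1)=3 g(3,1)=3 g(3,3)=1
t=4: g(4,-4)=1 g(4,-2)=4 g(4,0)=6 g(4,2)=4 g(4,4)=1
t=5: g(5,-5)=1 g(5,-3)=5 g(5,-1)=10 g(5,1)=10 g(5,3)=5 g(5,5)=1
t=6: g(6,-6)=1 g(6,-4)=6 g(6,-2)=15 g(6,0)=20 g(6,2)=15 g(6,4)=6
t=7: g(7,-7)=1 g(7,-5)=7 g(7,-3)=21 g(7,-1)=35 g(7,1)=35 g(7,3)=21 g(7,5)=6
t=8: g(8,-8)=1 g(8,-6)=8 g(8,-4)=28 g(8,-2)=56 g(8,0)=70 g(8,2)=56 g(8,4)=27
t=9: g(9,-9)=1 g(9,-7)=9 g(9,-5)=36 g(9,-3)=84 g(9,-1)=126 g(9,1)=126 g(9,3)=83 g(9,5)=27
t=10: g(10,-10)=1 g(10,-8)=10 g(10,-6)=45 g(10,-4)=120 g(10,-2)=210 g(10,0)=252 g(10,2)=209 g(10,4)=110
t=11: g(11,-11)=1 g(11,-9)=11 g(11,-7)=55 g(11,-5)=165 g(11,-3)=330 g(11,-1)=462 g(11,1)=461 g(11,3)=319 g(11,5)=110
t=12: g(12,-12)=1 g(12,-10)=12 g(12,-8)=66 g(12,-6)=220 g(12,-4)=495 g(12,-2)=792 g(12,0)=923 g(12,2)=780 g(12,4)=429
t=13: g(13,-13)=1 g(13,-11)=13 g(13,-9)=78 g(13,-7)=286 g(13,-5)=715 g(13,-3)=1287 g(13,-1)=1715 g(13,1)=1703 g(13,3)=1209 g(13,5)=429
Paths never hitting 6: Σ_s g(13,s) = 7436
Paths hitting 6: 2^13 - 7436 = 756
P = 756/8192 = 189/2048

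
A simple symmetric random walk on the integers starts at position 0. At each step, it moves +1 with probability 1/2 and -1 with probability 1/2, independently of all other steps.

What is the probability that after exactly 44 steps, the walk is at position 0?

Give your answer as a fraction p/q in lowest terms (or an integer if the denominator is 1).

Answer: 263012370465/2199023255552

Derivation:
To return to 0 after 44 steps: need exactly 22 steps of +1 and 22 of -1.
Favorable paths: C(44,22) = 2104098963720
Total paths: 2^44 = 17592186044416
P = 2104098963720/17592186044416 = 263012370465/2199023255552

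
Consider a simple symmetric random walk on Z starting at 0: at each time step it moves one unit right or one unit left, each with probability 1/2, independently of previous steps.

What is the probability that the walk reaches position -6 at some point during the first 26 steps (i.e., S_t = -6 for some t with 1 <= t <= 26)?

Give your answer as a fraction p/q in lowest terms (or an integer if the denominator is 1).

Answer: 16628809/67108864

Derivation:
Count via complement. Let g(t,s) = #length-t paths at position s with S_1..S_t all ≠ -6.
g(t,s) = g(t-1,s-1) + g(t-1,s+1) for s ≠ -6; g(t,-6) = 0.
t=0: g(0,0)=1
t=1: g(1,-1)=1 g(1,1)=1
t=2: g(2,-2)=1 g(2,0)=2 g(2,2)=1
t=3: g(3,-3)=1 g(3,-1)=3 g(3,1)=3 g(3,3)=1
t=4: g(4,-4)=1 g(4,-2)=4 g(4,0)=6 g(4,2)=4 g(4,4)=1
t=5: g(5,-5)=1 g(5,-3)=5 g(5,-1)=10 g(5,1)=10 g(5,3)=5 g(5,5)=1
t=6: g(6,-4)=6 g(6,-2)=15 g(6,0)=20 g(6,2)=15 g(6,4)=6 g(6,6)=1
t=7: g(7,-5)=6 g(7,-3)=21 g(7,-1)=35 g(7,1)=35 g(7,3)=21 g(7,5)=7 g(7,7)=1
t=8: g(8,-4)=27 g(8,-2)=56 g(8,0)=70 g(8,2)=56 g(8,4)=28 g(8,6)=8 g(8,8)=1
t=9: g(9,-5)=27 g(9,-3)=83 g(9,-1)=126 g(9,1)=126 g(9,3)=84 g(9,5)=36 g(9,7)=9 g(9,9)=1
t=10: g(10,-4)=110 g(10,-2)=209 g(10,0)=252 g(10,2)=210 g(10,4)=120 g(10,6)=45 g(10,8)=10 g(10,10)=1
t=11: g(11,-5)=110 g(11,-3)=319 g(11,-1)=461 g(11,1)=462 g(11,3)=330 g(11,5)=165 g(11,7)=55 g(11,9)=11 g(11,11)=1
t=12: g(12,-4)=429 g(12,-2)=780 g(12,0)=923 g(12,2)=792 g(12,4)=495 g(12,6)=220 g(12,8)=66 g(12,10)=12 g(12,12)=1
t=13: g(13,-5)=429 g(13,-3)=1209 g(13,-1)=1703 g(13,1)=1715 g(13,3)=1287 g(13,5)=715 g(13,7)=286 g(13,9)=78 g(13,11)=13 g(13,13)=1
t=14: g(14,-4)=1638 g(14,-2)=2912 g(14,0)=3418 g(14,2)=3002 g(14,4)=2002 g(14,6)=1001 g(14,8)=364 g(14,10)=91 g(14,12)=14 g(14,14)=1
t=15: g(15,-5)=1638 g(15,-3)=4550 g(15,-1)=6330 g(15,1)=6420 g(15,3)=5004 g(15,5)=3003 g(15,7)=1365 g(15,9)=455 g(15,11)=105 g(15,13)=15 g(15,15)=1
t=16: g(16,-4)=6188 g(16,-2)=10880 g(16,0)=12750 g(16,2)=11424 g(16,4)=8007 g(16,6)=4368 g(16,8)=1820 g(16,10)=560 g(16,12)=120 g(16,14)=16 g(16,16)=1
t=17: g(17,-5)=6188 g(17,-3)=17068 g(17,-1)=23630 g(17,1)=24174 g(17,3)=19431 g(17,5)=12375 g(17,7)=6188 g(17,9)=2380 g(17,11)=680 g(17,13)=136 g(17,15)=17 g(17,17)=1
t=18: g(18,-4)=23256 g(18,-2)=40698 g(18,0)=47804 g(18,2)=43605 g(18,4)=31806 g(18,6)=18563 g(18,8)=8568 g(18,10)=3060 g(18,12)=816 g(18,14)=153 g(18,16)=18 g(18,18)=1
t=19: g(19,-5)=23256 g(19,-3)=63954 g(19,-1)=88502 g(19,1)=91409 g(19,3)=75411 g(19,5)=50369 g(19,7)=27131 g(19,9)=11628 g(19,11)=3876 g(19,13)=969 g(19,15)=171 g(19,17)=19 g(19,19)=1
t=20: g(20,-4)=87210 g(20,-2)=152456 g(20,0)=179911 g(20,2)=166820 g(20,4)=125780 g(20,6)=77500 g(20,8)=38759 g(20,10)=15504 g(20,12)=4845 g(20,14)=1140 g(20,16)=190 g(20,18)=20 g(20,20)=1
t=21: g(21,-5)=87210 g(21,-3)=239666 g(21,-1)=332367 g(21,1)=346731 g(21,3)=292600 g(21,5)=203280 g(21,7)=116259 g(21,9)=54263 g(21,11)=20349 g(21,13)=5985 g(21,15)=1330 g(21,17)=210 g(21,19)=21 g(21,21)=1
t=22: g(22,-4)=326876 g(22,-2)=572033 g(22,0)=679098 g(22,2)=639331 g(22,4)=495880 g(22,6)=319539 g(22,8)=170522 g(22,10)=74612 g(22,12)=26334 g(22,14)=7315 g(22,16)=1540 g(22,18)=231 g(22,20)=22 g(22,22)=1
t=23: g(23,-5)=326876 g(23,-3)=898909 g(23,-1)=1251131 g(23,1)=1318429 g(23,3)=1135211 g(23,5)=815419 g(23,7)=490061 g(23,9)=245134 g(23,11)=100946 g(23,13)=33649 g(23,15)=8855 g(23,17)=1771 g(23,19)=253 g(23,21)=23 g(23,23)=1
t=24: g(24,-4)=1225785 g(24,-2)=2150040 g(24,0)=2569560 g(24,2)=2453640 g(24,4)=1950630 g(24,6)=1305480 g(24,8)=735195 g(24,10)=346080 g(24,12)=134595 g(24,14)=42504 g(24,16)=10626 g(24,18)=2024 g(24,20)=276 g(24,22)=24 g(24,24)=1
t=25: g(25,-5)=1225785 g(25,-3)=3375825 g(25,-1)=4719600 g(25,1)=5023200 g(25,3)=4404270 g(25,5)=3256110 g(25,7)=2040675 g(25,9)=1081275 g(25,11)=480675 g(25,13)=177099 g(25,15)=53130 g(25,17)=12650 g(25,19)=2300 g(25,21)=300 g(25,23)=25 g(25,25)=1
t=26: g(26,-4)=4601610 g(26,-2)=8095425 g(26,0)=9742800 g(26,2)=9427470 g(26,4)=7660380 g(26,6)=5296785 g(26,8)=3121950 g(26,10)=1561950 g(26,12)=657774 g(26,14)=230229 g(26,16)=65780 g(26,18)=14950 g(26,20)=2600 g(26,22)=325 g(26,24)=26 g(26,26)=1
Paths never hitting -6: Σ_s g(26,s) = 50480055
Paths hitting -6: 2^26 - 50480055 = 16628809
P = 16628809/67108864 = 16628809/67108864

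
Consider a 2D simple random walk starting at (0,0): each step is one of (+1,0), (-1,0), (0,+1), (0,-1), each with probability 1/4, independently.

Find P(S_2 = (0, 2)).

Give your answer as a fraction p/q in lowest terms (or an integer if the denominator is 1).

Let h be the number of horizontal steps (so 2-h are vertical). To end at (0,2) need (h+0)/2 right-steps and ((2-h)+2)/2 up-steps.
Sum over h with 0 ≤ h ≤ 0, h ≡ 0 (mod 2), 2-h ≡ 0 (mod 2):
h=0: C(2,0)·C(0,0)·C(2,2) = 1·1·1 = 1
Total favorable: 1
Total paths: 4^2 = 16
P = 1/16 = 1/16

Answer: 1/16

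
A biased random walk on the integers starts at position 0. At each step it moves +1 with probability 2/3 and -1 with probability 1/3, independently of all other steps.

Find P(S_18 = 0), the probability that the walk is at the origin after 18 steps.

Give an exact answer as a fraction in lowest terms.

To be at 0 after 18 steps: need exactly 9 steps of +1 and 9 of -1.
Number of such sequences: C(18,9) = 48620
Each has probability (2/3)^9 · (1/3)^9 = 512/387420489
P = 48620 · 512/387420489 = 24893440/387420489

Answer: 24893440/387420489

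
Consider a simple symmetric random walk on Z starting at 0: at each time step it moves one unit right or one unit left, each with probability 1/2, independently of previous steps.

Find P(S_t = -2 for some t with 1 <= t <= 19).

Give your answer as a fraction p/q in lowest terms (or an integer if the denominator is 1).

Answer: 84883/131072

Derivation:
Count via complement. Let g(t,s) = #length-t paths at position s with S_1..S_t all ≠ -2.
g(t,s) = g(t-1,s-1) + g(t-1,s+1) for s ≠ -2; g(t,-2) = 0.
t=0: g(0,0)=1
t=1: g(1,-1)=1 g(1,1)=1
t=2: g(2,0)=2 g(2,2)=1
t=3: g(3,-1)=2 g(3,1)=3 g(3,3)=1
t=4: g(4,0)=5 g(4,2)=4 g(4,4)=1
t=5: g(5,-1)=5 g(5,1)=9 g(5,3)=5 g(5,5)=1
t=6: g(6,0)=14 g(6,2)=14 g(6,4)=6 g(6,6)=1
t=7: g(7,-1)=14 g(7,1)=28 g(7,3)=20 g(7,5)=7 g(7,7)=1
t=8: g(8,0)=42 g(8,2)=48 g(8,4)=27 g(8,6)=8 g(8,8)=1
t=9: g(9,-1)=42 g(9,1)=90 g(9,3)=75 g(9,5)=35 g(9,7)=9 g(9,9)=1
t=10: g(10,0)=132 g(10,2)=165 g(10,4)=110 g(10,6)=44 g(10,8)=10 g(10,10)=1
t=11: g(11,-1)=132 g(11,1)=297 g(11,3)=275 g(11,5)=154 g(11,7)=54 g(11,9)=11 g(11,11)=1
t=12: g(12,0)=429 g(12,2)=572 g(12,4)=429 g(12,6)=208 g(12,8)=65 g(12,10)=12 g(12,12)=1
t=13: g(13,-1)=429 g(13,1)=1001 g(13,3)=1001 g(13,5)=637 g(13,7)=273 g(13,9)=77 g(13,11)=13 g(13,13)=1
t=14: g(14,0)=1430 g(14,2)=2002 g(14,4)=1638 g(14,6)=910 g(14,8)=350 g(14,10)=90 g(14,12)=14 g(14,14)=1
t=15: g(15,-1)=1430 g(15,1)=3432 g(15,3)=3640 g(15,5)=2548 g(15,7)=1260 g(15,9)=440 g(15,11)=104 g(15,13)=15 g(15,15)=1
t=16: g(16,0)=4862 g(16,2)=7072 g(16,4)=6188 g(16,6)=3808 g(16,8)=1700 g(16,10)=544 g(16,12)=119 g(16,14)=16 g(16,16)=1
t=17: g(17,-1)=4862 g(17,1)=11934 g(17,3)=13260 g(17,5)=9996 g(17,7)=5508 g(17,9)=2244 g(17,11)=663 g(17,13)=135 g(17,15)=17 g(17,17)=1
t=18: g(18,0)=16796 g(18,2)=25194 g(18,4)=23256 g(18,6)=15504 g(18,8)=7752 g(18,10)=2907 g(18,12)=798 g(18,14)=152 g(18,16)=18 g(18,18)=1
t=19: g(19,-1)=16796 g(19,1)=41990 g(19,3)=48450 g(19,5)=38760 g(19,7)=23256 g(19,9)=10659 g(19,11)=3705 g(19,13)=950 g(19,15)=170 g(19,17)=19 g(19,19)=1
Paths never hitting -2: Σ_s g(19,s) = 184756
Paths hitting -2: 2^19 - 184756 = 339532
P = 339532/524288 = 84883/131072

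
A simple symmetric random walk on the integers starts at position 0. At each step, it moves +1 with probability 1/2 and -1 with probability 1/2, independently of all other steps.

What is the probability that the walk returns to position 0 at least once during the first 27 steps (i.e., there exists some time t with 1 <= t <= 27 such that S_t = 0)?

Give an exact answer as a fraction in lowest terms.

Answer: 7088533/8388608

Derivation:
Count via complement. Let g(t,s) = #length-t paths at position s with S_1..S_t all ≠ 0.
g(t,s) = g(t-1,s-1) + g(t-1,s+1) for s ≠ 0; g(t,0) = 0.
t=0: g(0,0)=1
t=1: g(1,-1)=1 g(1,1)=1
t=2: g(2,-2)=1 g(2,2)=1
t=3: g(3,-3)=1 g(3,-1)=1 g(3,1)=1 g(3,3)=1
t=4: g(4,-4)=1 g(4,-2)=2 g(4,2)=2 g(4,4)=1
t=5: g(5,-5)=1 g(5,-3)=3 g(5,-1)=2 g(5,1)=2 g(5,3)=3 g(5,5)=1
t=6: g(6,-6)=1 g(6,-4)=4 g(6,-2)=5 g(6,2)=5 g(6,4)=4 g(6,6)=1
t=7: g(7,-7)=1 g(7,-5)=5 g(7,-3)=9 g(7,-1)=5 g(7,1)=5 g(7,3)=9 g(7,5)=5 g(7,7)=1
t=8: g(8,-8)=1 g(8,-6)=6 g(8,-4)=14 g(8,-2)=14 g(8,2)=14 g(8,4)=14 g(8,6)=6 g(8,8)=1
t=9: g(9,-9)=1 g(9,-7)=7 g(9,-5)=20 g(9,-3)=28 g(9,-1)=14 g(9,1)=14 g(9,3)=28 g(9,5)=20 g(9,7)=7 g(9,9)=1
t=10: g(10,-10)=1 g(10,-8)=8 g(10,-6)=27 g(10,-4)=48 g(10,-2)=42 g(10,2)=42 g(10,4)=48 g(10,6)=27 g(10,8)=8 g(10,10)=1
t=11: g(11,-11)=1 g(11,-9)=9 g(11,-7)=35 g(11,-5)=75 g(11,-3)=90 g(11,-1)=42 g(11,1)=42 g(11,3)=90 g(11,5)=75 g(11,7)=35 g(11,9)=9 g(11,11)=1
t=12: g(12,-12)=1 g(12,-10)=10 g(12,-8)=44 g(12,-6)=110 g(12,-4)=165 g(12,-2)=132 g(12,2)=132 g(12,4)=165 g(12,6)=110 g(12,8)=44 g(12,10)=10 g(12,12)=1
t=13: g(13,-13)=1 g(13,-11)=11 g(13,-9)=54 g(13,-7)=154 g(13,-5)=275 g(13,-3)=297 g(13,-1)=132 g(13,1)=132 g(13,3)=297 g(13,5)=275 g(13,7)=154 g(13,9)=54 g(13,11)=11 g(13,13)=1
t=14: g(14,-14)=1 g(14,-12)=12 g(14,-10)=65 g(14,-8)=208 g(14,-6)=429 g(14,-4)=572 g(14,-2)=429 g(14,2)=429 g(14,4)=572 g(14,6)=429 g(14,8)=208 g(14,10)=65 g(14,12)=12 g(14,14)=1
t=15: g(15,-15)=1 g(15,-13)=13 g(15,-11)=77 g(15,-9)=273 g(15,-7)=637 g(15,-5)=1001 g(15,-3)=1001 g(15,-1)=429 g(15,1)=429 g(15,3)=1001 g(15,5)=1001 g(15,7)=637 g(15,9)=273 g(15,11)=77 g(15,13)=13 g(15,15)=1
t=16: g(16,-16)=1 g(16,-14)=14 g(16,-12)=90 g(16,-10)=350 g(16,-8)=910 g(16,-6)=1638 g(16,-4)=2002 g(16,-2)=1430 g(16,2)=1430 g(16,4)=2002 g(16,6)=1638 g(16,8)=910 g(16,10)=350 g(16,12)=90 g(16,14)=14 g(16,16)=1
t=17: g(17,-17)=1 g(17,-15)=15 g(17,-13)=104 g(17,-11)=440 g(17,-9)=1260 g(17,-7)=2548 g(17,-5)=3640 g(17,-3)=3432 g(17,-1)=1430 g(17,1)=1430 g(17,3)=3432 g(17,5)=3640 g(17,7)=2548 g(17,9)=1260 g(17,11)=440 g(17,13)=104 g(17,15)=15 g(17,17)=1
t=18: g(18,-18)=1 g(18,-16)=16 g(18,-14)=119 g(18,-12)=544 g(18,-10)=1700 g(18,-8)=3808 g(18,-6)=6188 g(18,-4)=7072 g(18,-2)=4862 g(18,2)=4862 g(18,4)=7072 g(18,6)=6188 g(18,8)=3808 g(18,10)=1700 g(18,12)=544 g(18,14)=119 g(18,16)=16 g(18,18)=1
t=19: g(19,-19)=1 g(19,-17)=17 g(19,-15)=135 g(19,-13)=663 g(19,-11)=2244 g(19,-9)=5508 g(19,-7)=9996 g(19,-5)=13260 g(19,-3)=11934 g(19,-1)=4862 g(19,1)=4862 g(19,3)=11934 g(19,5)=13260 g(19,7)=9996 g(19,9)=5508 g(19,11)=2244 g(19,13)=663 g(19,15)=135 g(19,17)=17 g(19,19)=1
t=20: g(20,-20)=1 g(20,-18)=18 g(20,-16)=152 g(20,-14)=798 g(20,-12)=2907 g(20,-10)=7752 g(20,-8)=15504 g(20,-6)=23256 g(20,-4)=25194 g(20,-2)=16796 g(20,2)=16796 g(20,4)=25194 g(20,6)=23256 g(20,8)=15504 g(20,10)=7752 g(20,12)=2907 g(20,14)=798 g(20,16)=152 g(20,18)=18 g(20,20)=1
t=21: g(21,-21)=1 g(21,-19)=19 g(21,-17)=170 g(21,-15)=950 g(21,-13)=3705 g(21,-11)=10659 g(21,-9)=23256 g(21,-7)=38760 g(21,-5)=48450 g(21,-3)=41990 g(21,-1)=16796 g(21,1)=16796 g(21,3)=41990 g(21,5)=48450 g(21,7)=38760 g(21,9)=23256 g(21,11)=10659 g(21,13)=3705 g(21,15)=950 g(21,17)=170 g(21,19)=19 g(21,21)=1
t=22: g(22,-22)=1 g(22,-20)=20 g(22,-18)=189 g(22,-16)=1120 g(22,-14)=4655 g(22,-12)=14364 g(22,-10)=33915 g(22,-8)=62016 g(22,-6)=87210 g(22,-4)=90440 g(22,-2)=58786 g(22,2)=58786 g(22,4)=90440 g(22,6)=87210 g(22,8)=62016 g(22,10)=33915 g(22,12)=14364 g(22,14)=4655 g(22,16)=1120 g(22,18)=189 g(22,20)=20 g(22,22)=1
t=23: g(23,-23)=1 g(23,-21)=21 g(23,-19)=209 g(23,-17)=1309 g(23,-15)=5775 g(23,-13)=19019 g(23,-11)=48279 g(23,-9)=95931 g(23,-7)=149226 g(23,-5)=177650 g(23,-3)=149226 g(23,-1)=58786 g(23,1)=58786 g(23,3)=149226 g(23,5)=177650 g(23,7)=149226 g(23,9)=95931 g(23,11)=48279 g(23,13)=19019 g(23,15)=5775 g(23,17)=1309 g(23,19)=209 g(23,21)=21 g(23,23)=1
t=24: g(24,-24)=1 g(24,-22)=22 g(24,-20)=230 g(24,-18)=1518 g(24,-16)=7084 g(24,-14)=24794 g(24,-12)=67298 g(24,-10)=144210 g(24,-8)=245157 g(24,-6)=326876 g(24,-4)=326876 g(24,-2)=208012 g(24,2)=208012 g(24,4)=326876 g(24,6)=326876 g(24,8)=245157 g(24,10)=144210 g(24,12)=67298 g(24,14)=24794 g(24,16)=7084 g(24,18)=1518 g(24,20)=230 g(24,22)=22 g(24,24)=1
t=25: g(25,-25)=1 g(25,-23)=23 g(25,-21)=252 g(25,-19)=1748 g(25,-17)=8602 g(25,-15)=31878 g(25,-13)=92092 g(25,-11)=211508 g(25,-9)=389367 g(25,-7)=572033 g(25,-5)=653752 g(25,-3)=534888 g(25,-1)=208012 g(25,1)=208012 g(25,3)=534888 g(25,5)=653752 g(25,7)=572033 g(25,9)=389367 g(25,11)=211508 g(25,13)=92092 g(25,15)=31878 g(25,17)=8602 g(25,19)=1748 g(25,21)=252 g(25,23)=23 g(25,25)=1
t=26: g(26,-26)=1 g(26,-24)=24 g(26,-22)=275 g(26,-20)=2000 g(26,-18)=10350 g(26,-16)=40480 g(26,-14)=123970 g(26,-12)=303600 g(26,-10)=600875 g(26,-8)=961400 g(26,-6)=1225785 g(26,-4)=1188640 g(26,-2)=742900 g(26,2)=742900 g(26,4)=1188640 g(26,6)=1225785 g(26,8)=961400 g(26,10)=600875 g(26,12)=303600 g(26,14)=123970 g(26,16)=40480 g(26,18)=10350 g(26,20)=2000 g(26,22)=275 g(26,24)=24 g(26,26)=1
t=27: g(27,-27)=1 g(27,-25)=25 g(27,-23)=299 g(27,-21)=2275 g(27,-19)=12350 g(27,-17)=50830 g(27,-15)=164450 g(27,-13)=427570 g(27,-11)=904475 g(27,-9)=1562275 g(27,-7)=2187185 g(27,-5)=2414425 g(27,-3)=1931540 g(27,-1)=742900 g(27,1)=742900 g(27,3)=1931540 g(27,5)=2414425 g(27,7)=2187185 g(27,9)=1562275 g(27,11)=904475 g(27,13)=427570 g(27,15)=164450 g(27,17)=50830 g(27,19)=12350 g(27,21)=2275 g(27,23)=299 g(27,25)=25 g(27,27)=1
Paths never hitting 0: Σ_s g(27,s) = 20801200
Paths hitting 0: 2^27 - 20801200 = 113416528
P = 113416528/134217728 = 7088533/8388608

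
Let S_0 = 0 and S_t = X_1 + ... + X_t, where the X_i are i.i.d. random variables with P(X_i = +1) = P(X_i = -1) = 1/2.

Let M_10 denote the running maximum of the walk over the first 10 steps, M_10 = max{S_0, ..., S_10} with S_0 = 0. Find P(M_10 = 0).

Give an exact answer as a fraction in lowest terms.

Answer: 63/256

Derivation:
Let M_10 = max(S_0,...,S_10). Use the reflection principle: for j ≥ 1, #{paths with M_10 ≥ j} = #{S_10 ≥ j} + #{S_10 ≥ j+1}.
P(M_10 ≥ 0) = 1 since S_0 = 0, so #{M_10 ≥ 0} = 1024.
#{M_10 ≥ 1} = #{S_10 ≥ 1} + #{S_10 ≥ 2} = 386 + 386 = 772.
#{M_10 = 0} = 1024 - 772 = 252.
P(M_10 = 0) = 252/1024 = 63/256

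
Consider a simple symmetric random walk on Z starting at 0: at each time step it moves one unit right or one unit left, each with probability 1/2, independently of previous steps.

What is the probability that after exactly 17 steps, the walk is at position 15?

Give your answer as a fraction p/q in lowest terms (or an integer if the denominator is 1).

Answer: 17/131072

Derivation:
To reach position 15 after 17 steps: need 16 steps of +1 and 1 of -1.
Favorable paths: C(17,16) = 17
Total paths: 2^17 = 131072
P = 17/131072 = 17/131072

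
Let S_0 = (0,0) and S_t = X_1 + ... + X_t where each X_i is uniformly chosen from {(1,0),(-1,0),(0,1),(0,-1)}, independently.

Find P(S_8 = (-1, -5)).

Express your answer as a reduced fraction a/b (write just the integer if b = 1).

Let h be the number of horizontal steps (so 8-h are vertical). To end at (-1,-5) need (h-1)/2 right-steps and ((8-h)-5)/2 up-steps.
Sum over h with 1 ≤ h ≤ 3, h ≡ 1 (mod 2), 8-h ≡ 1 (mod 2):
h=1: C(8,1)·C(1,0)·C(7,1) = 8·1·7 = 56
h=3: C(8,3)·C(3,1)·C(5,0) = 56·3·1 = 168
Total favorable: 224
Total paths: 4^8 = 65536
P = 224/65536 = 7/2048

Answer: 7/2048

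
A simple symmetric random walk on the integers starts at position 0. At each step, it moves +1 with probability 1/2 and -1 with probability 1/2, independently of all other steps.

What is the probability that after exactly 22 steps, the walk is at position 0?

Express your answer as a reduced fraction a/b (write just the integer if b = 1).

To return to 0 after 22 steps: need exactly 11 steps of +1 and 11 of -1.
Favorable paths: C(22,11) = 705432
Total paths: 2^22 = 4194304
P = 705432/4194304 = 88179/524288

Answer: 88179/524288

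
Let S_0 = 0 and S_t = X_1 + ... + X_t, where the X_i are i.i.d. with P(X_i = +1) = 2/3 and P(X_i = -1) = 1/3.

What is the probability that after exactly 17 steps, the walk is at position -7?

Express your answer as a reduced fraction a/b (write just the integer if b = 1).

Answer: 198016/129140163

Derivation:
To reach position -7 after 17 steps: need 5 steps of +1 and 12 steps of -1.
Number of such sequences: C(17,5) = 6188
Each has probability (2/3)^5 · (1/3)^12 = 32/129140163
P = 6188 · 32/129140163 = 198016/129140163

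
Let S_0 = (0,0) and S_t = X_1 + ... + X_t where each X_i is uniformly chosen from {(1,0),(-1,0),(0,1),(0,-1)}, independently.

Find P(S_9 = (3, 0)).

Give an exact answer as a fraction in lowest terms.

Let h be the number of horizontal steps (so 9-h are vertical). To end at (3,0) need (h+3)/2 right-steps and ((9-h)+0)/2 up-steps.
Sum over h with 3 ≤ h ≤ 9, h ≡ 1 (mod 2), 9-h ≡ 0 (mod 2):
h=3: C(9,3)·C(3,3)·C(6,3) = 84·1·20 = 1680
h=5: C(9,5)·C(5,4)·C(4,2) = 126·5·6 = 3780
h=7: C(9,7)·C(7,5)·C(2,1) = 36·21·2 = 1512
h=9: C(9,9)·C(9,6)·C(0,0) = 1·84·1 = 84
Total favorable: 7056
Total paths: 4^9 = 262144
P = 7056/262144 = 441/16384

Answer: 441/16384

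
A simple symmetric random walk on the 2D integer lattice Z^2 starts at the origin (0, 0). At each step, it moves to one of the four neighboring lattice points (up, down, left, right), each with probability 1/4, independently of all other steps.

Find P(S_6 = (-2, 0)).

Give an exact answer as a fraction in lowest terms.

Answer: 225/4096

Derivation:
Let h be the number of horizontal steps (so 6-h are vertical). To end at (-2,0) need (h-2)/2 right-steps and ((6-h)+0)/2 up-steps.
Sum over h with 2 ≤ h ≤ 6, h ≡ 0 (mod 2), 6-h ≡ 0 (mod 2):
h=2: C(6,2)·C(2,0)·C(4,2) = 15·1·6 = 90
h=4: C(6,4)·C(4,1)·C(2,1) = 15·4·2 = 120
h=6: C(6,6)·C(6,2)·C(0,0) = 1·15·1 = 15
Total favorable: 225
Total paths: 4^6 = 4096
P = 225/4096 = 225/4096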